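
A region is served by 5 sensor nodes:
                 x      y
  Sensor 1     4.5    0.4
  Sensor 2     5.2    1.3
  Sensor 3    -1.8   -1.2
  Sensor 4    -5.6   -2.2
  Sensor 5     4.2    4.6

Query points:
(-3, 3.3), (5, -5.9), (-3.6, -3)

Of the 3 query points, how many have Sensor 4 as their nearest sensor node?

(-3, 3.3) — d² to each: Sensor 1:64.66, Sensor 2:71.24, Sensor 3:21.69, Sensor 4:37.01, Sensor 5:53.53 → nearest is Sensor 3
(5, -5.9) — d² to each: Sensor 1:39.94, Sensor 2:51.88, Sensor 3:68.33, Sensor 4:126.05, Sensor 5:110.89 → nearest is Sensor 1
(-3.6, -3) — d² to each: Sensor 1:77.17, Sensor 2:95.93, Sensor 3:6.48, Sensor 4:4.64, Sensor 5:118.6 → nearest is Sensor 4
1 of the 3 points has Sensor 4 as nearest.

1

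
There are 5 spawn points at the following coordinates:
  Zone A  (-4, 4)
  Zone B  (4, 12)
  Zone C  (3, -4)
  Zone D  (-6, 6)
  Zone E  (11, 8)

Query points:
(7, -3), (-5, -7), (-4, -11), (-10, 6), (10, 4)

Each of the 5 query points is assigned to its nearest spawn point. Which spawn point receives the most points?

(7, -3) — d² to each: Zone A:170, Zone B:234, Zone C:17, Zone D:250, Zone E:137 → nearest is Zone C
(-5, -7) — d² to each: Zone A:122, Zone B:442, Zone C:73, Zone D:170, Zone E:481 → nearest is Zone C
(-4, -11) — d² to each: Zone A:225, Zone B:593, Zone C:98, Zone D:293, Zone E:586 → nearest is Zone C
(-10, 6) — d² to each: Zone A:40, Zone B:232, Zone C:269, Zone D:16, Zone E:445 → nearest is Zone D
(10, 4) — d² to each: Zone A:196, Zone B:100, Zone C:113, Zone D:260, Zone E:17 → nearest is Zone E
Tally — Zone C:3, Zone D:1, Zone E:1. Zone C captures the most (3).

Zone C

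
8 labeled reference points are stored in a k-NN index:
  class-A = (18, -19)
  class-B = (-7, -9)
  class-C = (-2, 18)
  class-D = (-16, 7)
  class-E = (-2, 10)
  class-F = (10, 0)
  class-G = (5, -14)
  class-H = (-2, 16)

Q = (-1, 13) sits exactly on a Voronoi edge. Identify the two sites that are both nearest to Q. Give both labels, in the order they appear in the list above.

Squared distances from Q to each site:
d²(Q, class-A) = 361 + 1024 = 1385
d²(Q, class-B) = 36 + 484 = 520
d²(Q, class-C) = 1 + 25 = 26
d²(Q, class-D) = 225 + 36 = 261
d²(Q, class-E) = 1 + 9 = 10
d²(Q, class-F) = 121 + 169 = 290
d²(Q, class-G) = 36 + 729 = 765
d²(Q, class-H) = 1 + 9 = 10
Q is equidistant from class-E and class-H (both at squared distance 10), and every other site is strictly farther — so Q lies on the class-E–class-H Voronoi edge.

class-E and class-H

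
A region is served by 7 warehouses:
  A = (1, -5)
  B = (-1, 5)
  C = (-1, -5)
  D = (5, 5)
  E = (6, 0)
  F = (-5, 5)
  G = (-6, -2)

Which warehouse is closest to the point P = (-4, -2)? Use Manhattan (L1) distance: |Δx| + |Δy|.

G

d(P,A) = |-4−1| + |-2−(-5)| = 5 + 3 = 8
d(P,B) = |-4−(-1)| + |-2−5| = 3 + 7 = 10
d(P,C) = |-4−(-1)| + |-2−(-5)| = 3 + 3 = 6
d(P,D) = |-4−5| + |-2−5| = 9 + 7 = 16
d(P,E) = |-4−6| + |-2−0| = 10 + 2 = 12
d(P,F) = |-4−(-5)| + |-2−5| = 1 + 7 = 8
d(P,G) = |-4−(-6)| + |-2−(-2)| = 2 + 0 = 2
Minimum is at G.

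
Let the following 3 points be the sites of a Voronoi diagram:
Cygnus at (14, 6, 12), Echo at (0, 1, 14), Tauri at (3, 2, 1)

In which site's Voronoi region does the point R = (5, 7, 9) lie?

Compare squared distances (the ordering matches that of the actual distances):
d²(R, Cygnus) = (5−14)² + (7−6)² + (9−12)² = 81 + 1 + 9 = 91
d²(R, Echo) = (5−0)² + (7−1)² + (9−14)² = 25 + 36 + 25 = 86
d²(R, Tauri) = (5−3)² + (7−2)² + (9−1)² = 4 + 25 + 64 = 93
Minimum is at Echo.

Echo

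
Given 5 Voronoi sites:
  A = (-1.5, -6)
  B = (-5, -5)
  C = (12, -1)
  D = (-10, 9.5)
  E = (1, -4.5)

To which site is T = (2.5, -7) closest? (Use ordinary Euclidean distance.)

E

Squared Euclidean distances:
|TA|² = 16 + 1 = 17
|TB|² = 56.25 + 4 = 60.25
|TC|² = 90.25 + 36 = 126.25
|TD|² = 156.25 + 272.25 = 428.5
|TE|² = 2.25 + 6.25 = 8.5
Minimum is at E.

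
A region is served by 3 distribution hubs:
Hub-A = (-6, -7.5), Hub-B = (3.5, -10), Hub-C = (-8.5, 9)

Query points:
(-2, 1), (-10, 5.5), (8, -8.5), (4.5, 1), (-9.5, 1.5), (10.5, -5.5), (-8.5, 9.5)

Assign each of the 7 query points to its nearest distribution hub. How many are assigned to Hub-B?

3

(-2, 1) — d² to each: Hub-A:88.25, Hub-B:151.25, Hub-C:106.25 → nearest is Hub-A
(-10, 5.5) — d² to each: Hub-A:185, Hub-B:422.5, Hub-C:14.5 → nearest is Hub-C
(8, -8.5) — d² to each: Hub-A:197, Hub-B:22.5, Hub-C:578.5 → nearest is Hub-B
(4.5, 1) — d² to each: Hub-A:182.5, Hub-B:122, Hub-C:233 → nearest is Hub-B
(-9.5, 1.5) — d² to each: Hub-A:93.25, Hub-B:301.25, Hub-C:57.25 → nearest is Hub-C
(10.5, -5.5) — d² to each: Hub-A:276.25, Hub-B:69.25, Hub-C:571.25 → nearest is Hub-B
(-8.5, 9.5) — d² to each: Hub-A:295.25, Hub-B:524.25, Hub-C:0.25 → nearest is Hub-C
3 of the 7 points have Hub-B as nearest.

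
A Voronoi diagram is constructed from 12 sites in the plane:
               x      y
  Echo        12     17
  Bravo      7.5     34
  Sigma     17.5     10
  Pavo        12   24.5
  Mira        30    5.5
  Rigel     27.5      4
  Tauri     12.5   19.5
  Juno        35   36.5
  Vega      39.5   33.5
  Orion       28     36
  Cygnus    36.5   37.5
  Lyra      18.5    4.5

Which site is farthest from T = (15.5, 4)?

Compare squared distances (the ordering matches that of the actual distances):
d²(T, Echo) = 12.25 + 169 = 181.25
d²(T, Bravo) = 64 + 900 = 964
d²(T, Sigma) = 4 + 36 = 40
d²(T, Pavo) = 12.25 + 420.25 = 432.5
d²(T, Mira) = 210.25 + 2.25 = 212.5
d²(T, Rigel) = 144 + 0 = 144
d²(T, Tauri) = 9 + 240.25 = 249.25
d²(T, Juno) = 380.25 + 1056.25 = 1436.5
d²(T, Vega) = 576 + 870.25 = 1446.25
d²(T, Orion) = 156.25 + 1024 = 1180.25
d²(T, Cygnus) = 441 + 1122.25 = 1563.25
d²(T, Lyra) = 9 + 0.25 = 9.25
The largest is to Cygnus.

Cygnus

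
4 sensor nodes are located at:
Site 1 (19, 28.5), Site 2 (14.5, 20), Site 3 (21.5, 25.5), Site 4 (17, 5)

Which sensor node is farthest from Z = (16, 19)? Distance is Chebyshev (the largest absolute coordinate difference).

d(Z, Site 1) = max(3, 9.5) = 9.5
d(Z, Site 2) = max(1.5, 1) = 1.5
d(Z, Site 3) = max(5.5, 6.5) = 6.5
d(Z, Site 4) = max(1, 14) = 14
The largest is to Site 4.

Site 4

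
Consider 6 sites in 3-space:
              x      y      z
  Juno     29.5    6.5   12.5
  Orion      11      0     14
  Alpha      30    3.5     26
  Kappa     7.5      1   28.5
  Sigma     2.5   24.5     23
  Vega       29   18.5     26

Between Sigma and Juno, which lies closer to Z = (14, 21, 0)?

Compare squared distances:
d²(Z, Sigma) = (14−2.5)² + (21−24.5)² + (0−23)² = 132.25 + 12.25 + 529 = 673.5
d²(Z, Juno) = (14−29.5)² + (21−6.5)² + (0−12.5)² = 240.25 + 210.25 + 156.25 = 606.75
673.5 > 606.75, so Juno is closer.

Juno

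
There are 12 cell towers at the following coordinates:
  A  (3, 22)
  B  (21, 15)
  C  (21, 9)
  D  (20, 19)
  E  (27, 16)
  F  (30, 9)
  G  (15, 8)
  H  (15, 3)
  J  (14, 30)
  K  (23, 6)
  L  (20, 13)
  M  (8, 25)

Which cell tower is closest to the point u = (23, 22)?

D

Squared Euclidean distances:
|uA|² = (23−3)² + (22−22)² = 400 + 0 = 400
|uB|² = (23−21)² + (22−15)² = 4 + 49 = 53
|uC|² = (23−21)² + (22−9)² = 4 + 169 = 173
|uD|² = (23−20)² + (22−19)² = 9 + 9 = 18
|uE|² = (23−27)² + (22−16)² = 16 + 36 = 52
|uF|² = (23−30)² + (22−9)² = 49 + 169 = 218
|uG|² = (23−15)² + (22−8)² = 64 + 196 = 260
|uH|² = (23−15)² + (22−3)² = 64 + 361 = 425
|uJ|² = (23−14)² + (22−30)² = 81 + 64 = 145
|uK|² = (23−23)² + (22−6)² = 0 + 256 = 256
|uL|² = (23−20)² + (22−13)² = 9 + 81 = 90
|uM|² = (23−8)² + (22−25)² = 225 + 9 = 234
Minimum is at D.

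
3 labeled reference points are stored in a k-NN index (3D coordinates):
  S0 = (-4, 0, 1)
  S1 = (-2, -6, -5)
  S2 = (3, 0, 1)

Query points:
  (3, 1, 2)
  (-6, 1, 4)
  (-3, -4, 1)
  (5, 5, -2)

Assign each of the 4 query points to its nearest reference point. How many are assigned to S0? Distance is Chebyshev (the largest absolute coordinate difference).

2

(3, 1, 2) — d to each: S0:7, S1:7, S2:1 → nearest is S2
(-6, 1, 4) — d to each: S0:3, S1:9, S2:9 → nearest is S0
(-3, -4, 1) — d to each: S0:4, S1:6, S2:6 → nearest is S0
(5, 5, -2) — d to each: S0:9, S1:11, S2:5 → nearest is S2
2 of the 4 points have S0 as nearest.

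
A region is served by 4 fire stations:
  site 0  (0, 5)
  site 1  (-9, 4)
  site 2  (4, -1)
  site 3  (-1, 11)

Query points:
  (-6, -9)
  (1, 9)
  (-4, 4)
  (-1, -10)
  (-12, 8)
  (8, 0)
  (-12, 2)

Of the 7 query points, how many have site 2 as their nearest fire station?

(-6, -9) — d² to each: site 0:232, site 1:178, site 2:164, site 3:425 → nearest is site 2
(1, 9) — d² to each: site 0:17, site 1:125, site 2:109, site 3:8 → nearest is site 3
(-4, 4) — d² to each: site 0:17, site 1:25, site 2:89, site 3:58 → nearest is site 0
(-1, -10) — d² to each: site 0:226, site 1:260, site 2:106, site 3:441 → nearest is site 2
(-12, 8) — d² to each: site 0:153, site 1:25, site 2:337, site 3:130 → nearest is site 1
(8, 0) — d² to each: site 0:89, site 1:305, site 2:17, site 3:202 → nearest is site 2
(-12, 2) — d² to each: site 0:153, site 1:13, site 2:265, site 3:202 → nearest is site 1
3 of the 7 points have site 2 as nearest.

3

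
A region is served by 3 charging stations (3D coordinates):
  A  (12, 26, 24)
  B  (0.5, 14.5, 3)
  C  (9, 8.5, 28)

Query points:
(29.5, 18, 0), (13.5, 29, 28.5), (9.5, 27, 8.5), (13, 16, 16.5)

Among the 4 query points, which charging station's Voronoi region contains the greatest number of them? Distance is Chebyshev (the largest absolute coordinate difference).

A

(29.5, 18, 0) — d to each: A:24, B:29, C:28 → nearest is A
(13.5, 29, 28.5) — d to each: A:4.5, B:25.5, C:20.5 → nearest is A
(9.5, 27, 8.5) — d to each: A:15.5, B:12.5, C:19.5 → nearest is B
(13, 16, 16.5) — d to each: A:10, B:13.5, C:11.5 → nearest is A
Tally — A:3, B:1. A captures the most (3).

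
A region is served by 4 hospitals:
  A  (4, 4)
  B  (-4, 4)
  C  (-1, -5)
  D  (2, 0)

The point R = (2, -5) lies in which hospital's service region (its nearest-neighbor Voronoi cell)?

Compare squared distances (the ordering matches that of the actual distances):
|RA|² = 4 + 81 = 85
|RB|² = 36 + 81 = 117
|RC|² = 9 + 0 = 9
|RD|² = 0 + 25 = 25
Minimum is at C.

C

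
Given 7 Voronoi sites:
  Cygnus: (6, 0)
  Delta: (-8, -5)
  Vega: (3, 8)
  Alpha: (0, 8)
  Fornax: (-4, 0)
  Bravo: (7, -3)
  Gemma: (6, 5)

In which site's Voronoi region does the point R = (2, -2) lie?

Squared Euclidean distances:
d²(R, Cygnus) = 16 + 4 = 20
d²(R, Delta) = 100 + 9 = 109
d²(R, Vega) = 1 + 100 = 101
d²(R, Alpha) = 4 + 100 = 104
d²(R, Fornax) = 36 + 4 = 40
d²(R, Bravo) = 25 + 1 = 26
d²(R, Gemma) = 16 + 49 = 65
Cygnus is nearest.

Cygnus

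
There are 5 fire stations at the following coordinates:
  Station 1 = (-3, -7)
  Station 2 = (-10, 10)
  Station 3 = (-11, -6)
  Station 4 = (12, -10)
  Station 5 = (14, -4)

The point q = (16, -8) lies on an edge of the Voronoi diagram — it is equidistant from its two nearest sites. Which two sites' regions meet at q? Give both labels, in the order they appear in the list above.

Station 4 and Station 5

Squared distances from q to each site:
d²(q, Station 1) = (16−(-3))² + (-8−(-7))² = 361 + 1 = 362
d²(q, Station 2) = (16−(-10))² + (-8−10)² = 676 + 324 = 1000
d²(q, Station 3) = (16−(-11))² + (-8−(-6))² = 729 + 4 = 733
d²(q, Station 4) = (16−12)² + (-8−(-10))² = 16 + 4 = 20
d²(q, Station 5) = (16−14)² + (-8−(-4))² = 4 + 16 = 20
q is equidistant from Station 4 and Station 5 (both at squared distance 20), and every other site is strictly farther — so q lies on the Station 4–Station 5 Voronoi edge.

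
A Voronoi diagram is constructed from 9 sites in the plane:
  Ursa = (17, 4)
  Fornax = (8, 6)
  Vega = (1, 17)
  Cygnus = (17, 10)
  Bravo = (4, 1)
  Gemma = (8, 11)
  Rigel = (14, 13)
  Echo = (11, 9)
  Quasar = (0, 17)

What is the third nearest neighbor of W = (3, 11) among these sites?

Since √ is increasing, it suffices to compare squared distances:
d²(W, Ursa) = 196 + 49 = 245
d²(W, Fornax) = 25 + 25 = 50
d²(W, Vega) = 4 + 36 = 40
d²(W, Cygnus) = 196 + 1 = 197
d²(W, Bravo) = 1 + 100 = 101
d²(W, Gemma) = 25 + 0 = 25
d²(W, Rigel) = 121 + 4 = 125
d²(W, Echo) = 64 + 4 = 68
d²(W, Quasar) = 9 + 36 = 45
Sorted ascending: Gemma, Vega, Quasar, Fornax, … — the third-nearest is Quasar.

Quasar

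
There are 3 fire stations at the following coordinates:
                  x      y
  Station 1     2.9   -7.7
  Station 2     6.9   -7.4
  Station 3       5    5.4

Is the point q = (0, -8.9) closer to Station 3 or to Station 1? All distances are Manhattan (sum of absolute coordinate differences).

d(q, Station 3) = |0−5| + |-8.9−5.4| = 5 + 14.3 = 19.3
d(q, Station 1) = |0−2.9| + |-8.9−(-7.7)| = 2.9 + 1.2 = 4.1
19.3 > 4.1, so Station 1 is closer.

Station 1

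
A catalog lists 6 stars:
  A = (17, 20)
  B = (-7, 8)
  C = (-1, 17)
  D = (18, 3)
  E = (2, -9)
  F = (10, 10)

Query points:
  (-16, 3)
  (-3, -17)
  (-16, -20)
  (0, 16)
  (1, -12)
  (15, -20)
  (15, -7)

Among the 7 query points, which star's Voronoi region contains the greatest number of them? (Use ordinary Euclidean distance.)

(-16, 3) — d² to each: A:1378, B:106, C:421, D:1156, E:468, F:725 → nearest is B
(-3, -17) — d² to each: A:1769, B:641, C:1160, D:841, E:89, F:898 → nearest is E
(-16, -20) — d² to each: A:2689, B:865, C:1594, D:1685, E:445, F:1576 → nearest is E
(0, 16) — d² to each: A:305, B:113, C:2, D:493, E:629, F:136 → nearest is C
(1, -12) — d² to each: A:1280, B:464, C:845, D:514, E:10, F:565 → nearest is E
(15, -20) — d² to each: A:1604, B:1268, C:1625, D:538, E:290, F:925 → nearest is E
(15, -7) — d² to each: A:733, B:709, C:832, D:109, E:173, F:314 → nearest is D
Tally — B:1, C:1, D:1, E:4. E captures the most (4).

E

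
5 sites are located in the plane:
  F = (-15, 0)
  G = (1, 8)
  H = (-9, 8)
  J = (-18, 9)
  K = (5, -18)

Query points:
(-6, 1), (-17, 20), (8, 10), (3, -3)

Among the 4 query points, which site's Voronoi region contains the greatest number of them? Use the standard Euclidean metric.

G

(-6, 1) — d² to each: F:82, G:98, H:58, J:208, K:482 → nearest is H
(-17, 20) — d² to each: F:404, G:468, H:208, J:122, K:1928 → nearest is J
(8, 10) — d² to each: F:629, G:53, H:293, J:677, K:793 → nearest is G
(3, -3) — d² to each: F:333, G:125, H:265, J:585, K:229 → nearest is G
Tally — G:2, H:1, J:1. G captures the most (2).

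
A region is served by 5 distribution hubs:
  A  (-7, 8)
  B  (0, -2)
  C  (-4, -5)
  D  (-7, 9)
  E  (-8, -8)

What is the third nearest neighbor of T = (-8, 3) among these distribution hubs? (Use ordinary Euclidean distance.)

Since √ is increasing, it suffices to compare squared distances:
|TA|² = (-8−(-7))² + (3−8)² = 1 + 25 = 26
|TB|² = (-8−0)² + (3−(-2))² = 64 + 25 = 89
|TC|² = (-8−(-4))² + (3−(-5))² = 16 + 64 = 80
|TD|² = (-8−(-7))² + (3−9)² = 1 + 36 = 37
|TE|² = (-8−(-8))² + (3−(-8))² = 0 + 121 = 121
Sorted ascending: A, D, C, B, … — the third-nearest is C.

C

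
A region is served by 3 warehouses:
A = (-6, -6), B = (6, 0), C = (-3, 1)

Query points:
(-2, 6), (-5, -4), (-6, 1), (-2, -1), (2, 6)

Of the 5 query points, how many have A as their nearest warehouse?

1

(-2, 6) — d² to each: A:160, B:100, C:26 → nearest is C
(-5, -4) — d² to each: A:5, B:137, C:29 → nearest is A
(-6, 1) — d² to each: A:49, B:145, C:9 → nearest is C
(-2, -1) — d² to each: A:41, B:65, C:5 → nearest is C
(2, 6) — d² to each: A:208, B:52, C:50 → nearest is C
1 of the 5 points has A as nearest.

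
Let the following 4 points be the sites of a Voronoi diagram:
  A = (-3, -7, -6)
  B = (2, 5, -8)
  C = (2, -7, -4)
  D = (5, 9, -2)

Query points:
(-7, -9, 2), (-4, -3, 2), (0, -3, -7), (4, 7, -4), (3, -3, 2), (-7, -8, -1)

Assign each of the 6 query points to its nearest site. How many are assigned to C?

(-7, -9, 2) — d² to each: A:84, B:377, C:121, D:484 → nearest is A
(-4, -3, 2) — d² to each: A:81, B:200, C:88, D:241 → nearest is A
(0, -3, -7) — d² to each: A:26, B:69, C:29, D:194 → nearest is A
(4, 7, -4) — d² to each: A:249, B:24, C:200, D:9 → nearest is D
(3, -3, 2) — d² to each: A:116, B:165, C:53, D:164 → nearest is C
(-7, -8, -1) — d² to each: A:42, B:299, C:91, D:434 → nearest is A
1 of the 6 points has C as nearest.

1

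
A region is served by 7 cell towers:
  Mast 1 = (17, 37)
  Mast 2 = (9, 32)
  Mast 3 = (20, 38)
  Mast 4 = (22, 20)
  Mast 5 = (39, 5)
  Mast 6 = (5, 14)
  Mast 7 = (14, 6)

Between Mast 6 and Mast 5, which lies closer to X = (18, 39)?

Compare squared distances:
d²(X, Mast 6) = (18−5)² + (39−14)² = 169 + 625 = 794
d²(X, Mast 5) = (18−39)² + (39−5)² = 441 + 1156 = 1597
794 < 1597, so Mast 6 is closer.

Mast 6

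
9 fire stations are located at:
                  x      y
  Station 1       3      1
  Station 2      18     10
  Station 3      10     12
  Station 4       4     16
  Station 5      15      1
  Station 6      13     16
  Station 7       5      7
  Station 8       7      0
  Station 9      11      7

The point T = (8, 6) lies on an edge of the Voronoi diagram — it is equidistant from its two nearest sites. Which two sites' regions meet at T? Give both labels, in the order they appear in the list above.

Station 7 and Station 9

Squared distances from T to each site:
d²(T, Station 1) = 25 + 25 = 50
d²(T, Station 2) = 100 + 16 = 116
d²(T, Station 3) = 4 + 36 = 40
d²(T, Station 4) = 16 + 100 = 116
d²(T, Station 5) = 49 + 25 = 74
d²(T, Station 6) = 25 + 100 = 125
d²(T, Station 7) = 9 + 1 = 10
d²(T, Station 8) = 1 + 36 = 37
d²(T, Station 9) = 9 + 1 = 10
T is equidistant from Station 7 and Station 9 (both at squared distance 10), and every other site is strictly farther — so T lies on the Station 7–Station 9 Voronoi edge.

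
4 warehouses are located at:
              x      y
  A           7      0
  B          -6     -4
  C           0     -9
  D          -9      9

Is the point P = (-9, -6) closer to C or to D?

Compare squared distances:
|PC|² = (-9−0)² + (-6−(-9))² = 81 + 9 = 90
|PD|² = (-9−(-9))² + (-6−9)² = 0 + 225 = 225
90 < 225, so C is closer.

C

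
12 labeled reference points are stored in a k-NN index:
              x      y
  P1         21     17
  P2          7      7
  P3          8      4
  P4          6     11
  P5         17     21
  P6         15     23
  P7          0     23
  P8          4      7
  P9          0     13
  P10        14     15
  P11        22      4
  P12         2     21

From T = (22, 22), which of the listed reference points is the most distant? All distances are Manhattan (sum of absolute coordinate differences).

d(T,P1) = 1 + 5 = 6
d(T,P2) = 15 + 15 = 30
d(T,P3) = 14 + 18 = 32
d(T,P4) = 16 + 11 = 27
d(T,P5) = 5 + 1 = 6
d(T,P6) = 7 + 1 = 8
d(T,P7) = 22 + 1 = 23
d(T,P8) = 18 + 15 = 33
d(T,P9) = 22 + 9 = 31
d(T, P10) = 8 + 7 = 15
d(T, P11) = 0 + 18 = 18
d(T, P12) = 20 + 1 = 21
The largest is to P8.

P8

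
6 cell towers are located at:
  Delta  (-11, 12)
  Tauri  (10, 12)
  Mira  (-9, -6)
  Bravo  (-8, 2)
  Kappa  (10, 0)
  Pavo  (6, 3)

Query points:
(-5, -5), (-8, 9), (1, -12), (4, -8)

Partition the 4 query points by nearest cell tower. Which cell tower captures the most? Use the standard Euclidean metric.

(-5, -5) — d² to each: Delta:325, Tauri:514, Mira:17, Bravo:58, Kappa:250, Pavo:185 → nearest is Mira
(-8, 9) — d² to each: Delta:18, Tauri:333, Mira:226, Bravo:49, Kappa:405, Pavo:232 → nearest is Delta
(1, -12) — d² to each: Delta:720, Tauri:657, Mira:136, Bravo:277, Kappa:225, Pavo:250 → nearest is Mira
(4, -8) — d² to each: Delta:625, Tauri:436, Mira:173, Bravo:244, Kappa:100, Pavo:125 → nearest is Kappa
Tally — Delta:1, Mira:2, Kappa:1. Mira captures the most (2).

Mira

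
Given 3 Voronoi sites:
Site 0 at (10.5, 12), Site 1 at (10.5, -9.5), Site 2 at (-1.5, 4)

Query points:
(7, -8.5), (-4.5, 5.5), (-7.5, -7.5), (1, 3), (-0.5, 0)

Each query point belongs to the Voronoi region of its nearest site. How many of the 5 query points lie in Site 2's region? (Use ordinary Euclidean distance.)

4

(7, -8.5) — d² to each: Site 0:432.5, Site 1:13.25, Site 2:228.5 → nearest is Site 1
(-4.5, 5.5) — d² to each: Site 0:267.25, Site 1:450, Site 2:11.25 → nearest is Site 2
(-7.5, -7.5) — d² to each: Site 0:704.25, Site 1:328, Site 2:168.25 → nearest is Site 2
(1, 3) — d² to each: Site 0:171.25, Site 1:246.5, Site 2:7.25 → nearest is Site 2
(-0.5, 0) — d² to each: Site 0:265, Site 1:211.25, Site 2:17 → nearest is Site 2
4 of the 5 points have Site 2 as nearest.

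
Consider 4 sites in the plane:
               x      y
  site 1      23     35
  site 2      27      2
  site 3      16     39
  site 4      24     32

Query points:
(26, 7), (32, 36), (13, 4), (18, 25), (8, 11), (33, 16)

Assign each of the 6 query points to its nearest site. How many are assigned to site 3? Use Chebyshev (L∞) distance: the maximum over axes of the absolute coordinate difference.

0

(26, 7) — d to each: site 1:28, site 2:5, site 3:32, site 4:25 → nearest is site 2
(32, 36) — d to each: site 1:9, site 2:34, site 3:16, site 4:8 → nearest is site 4
(13, 4) — d to each: site 1:31, site 2:14, site 3:35, site 4:28 → nearest is site 2
(18, 25) — d to each: site 1:10, site 2:23, site 3:14, site 4:7 → nearest is site 4
(8, 11) — d to each: site 1:24, site 2:19, site 3:28, site 4:21 → nearest is site 2
(33, 16) — d to each: site 1:19, site 2:14, site 3:23, site 4:16 → nearest is site 2
0 of the 6 points have site 3 as nearest.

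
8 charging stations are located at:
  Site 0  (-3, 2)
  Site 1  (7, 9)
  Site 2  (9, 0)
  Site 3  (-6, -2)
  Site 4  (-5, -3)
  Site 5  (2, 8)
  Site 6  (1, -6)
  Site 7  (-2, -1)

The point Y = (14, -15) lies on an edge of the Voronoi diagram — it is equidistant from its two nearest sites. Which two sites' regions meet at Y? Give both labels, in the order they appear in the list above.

Squared distances from Y to each site:
d²(Y, Site 0) = 289 + 289 = 578
d²(Y, Site 1) = 49 + 576 = 625
d²(Y, Site 2) = 25 + 225 = 250
d²(Y, Site 3) = 400 + 169 = 569
d²(Y, Site 4) = 361 + 144 = 505
d²(Y, Site 5) = 144 + 529 = 673
d²(Y, Site 6) = 169 + 81 = 250
d²(Y, Site 7) = 256 + 196 = 452
Y is equidistant from Site 2 and Site 6 (both at squared distance 250), and every other site is strictly farther — so Y lies on the Site 2–Site 6 Voronoi edge.

Site 2 and Site 6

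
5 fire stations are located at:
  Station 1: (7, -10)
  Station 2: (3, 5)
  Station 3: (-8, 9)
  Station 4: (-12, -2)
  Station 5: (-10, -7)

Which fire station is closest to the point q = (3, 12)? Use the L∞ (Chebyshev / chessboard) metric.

Station 2

d(q, Station 1) = max(4, 22) = 22
d(q, Station 2) = max(0, 7) = 7
d(q, Station 3) = max(11, 3) = 11
d(q, Station 4) = max(15, 14) = 15
d(q, Station 5) = max(13, 19) = 19
The smallest is to Station 2, so q lies in the Voronoi region of Station 2.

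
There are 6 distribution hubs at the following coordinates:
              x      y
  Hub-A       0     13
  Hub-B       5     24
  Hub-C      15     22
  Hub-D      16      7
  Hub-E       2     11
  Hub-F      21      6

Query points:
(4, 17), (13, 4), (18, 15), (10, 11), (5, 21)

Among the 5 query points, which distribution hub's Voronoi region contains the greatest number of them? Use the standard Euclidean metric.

Hub-D

(4, 17) — d² to each: Hub-A:32, Hub-B:50, Hub-C:146, Hub-D:244, Hub-E:40, Hub-F:410 → nearest is Hub-A
(13, 4) — d² to each: Hub-A:250, Hub-B:464, Hub-C:328, Hub-D:18, Hub-E:170, Hub-F:68 → nearest is Hub-D
(18, 15) — d² to each: Hub-A:328, Hub-B:250, Hub-C:58, Hub-D:68, Hub-E:272, Hub-F:90 → nearest is Hub-C
(10, 11) — d² to each: Hub-A:104, Hub-B:194, Hub-C:146, Hub-D:52, Hub-E:64, Hub-F:146 → nearest is Hub-D
(5, 21) — d² to each: Hub-A:89, Hub-B:9, Hub-C:101, Hub-D:317, Hub-E:109, Hub-F:481 → nearest is Hub-B
Tally — Hub-A:1, Hub-B:1, Hub-C:1, Hub-D:2. Hub-D captures the most (2).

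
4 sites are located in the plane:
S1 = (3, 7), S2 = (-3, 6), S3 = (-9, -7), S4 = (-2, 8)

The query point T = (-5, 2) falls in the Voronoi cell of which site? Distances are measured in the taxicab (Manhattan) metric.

d(T,S1) = |-5−3| + |2−7| = 8 + 5 = 13
d(T,S2) = |-5−(-3)| + |2−6| = 2 + 4 = 6
d(T,S3) = |-5−(-9)| + |2−(-7)| = 4 + 9 = 13
d(T,S4) = |-5−(-2)| + |2−8| = 3 + 6 = 9
The smallest is to S2, so T lies in the Voronoi region of S2.

S2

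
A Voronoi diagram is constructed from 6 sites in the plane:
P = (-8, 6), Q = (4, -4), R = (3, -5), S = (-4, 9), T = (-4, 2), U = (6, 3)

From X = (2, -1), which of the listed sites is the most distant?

P

Compare squared distances (the ordering matches that of the actual distances):
|XP|² = (2−(-8))² + (-1−6)² = 100 + 49 = 149
|XQ|² = (2−4)² + (-1−(-4))² = 4 + 9 = 13
|XR|² = (2−3)² + (-1−(-5))² = 1 + 16 = 17
|XS|² = (2−(-4))² + (-1−9)² = 36 + 100 = 136
|XT|² = (2−(-4))² + (-1−2)² = 36 + 9 = 45
|XU|² = (2−6)² + (-1−3)² = 16 + 16 = 32
The largest is to P.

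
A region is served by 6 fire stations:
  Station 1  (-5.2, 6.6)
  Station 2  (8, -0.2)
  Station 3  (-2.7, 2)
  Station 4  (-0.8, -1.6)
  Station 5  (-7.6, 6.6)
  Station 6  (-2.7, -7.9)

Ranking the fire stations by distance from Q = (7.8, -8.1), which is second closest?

Station 6

Since √ is increasing, it suffices to compare squared distances:
d²(Q, Station 1) = 169 + 216.09 = 385.09
d²(Q, Station 2) = 0.04 + 62.41 = 62.45
d²(Q, Station 3) = 110.25 + 102.01 = 212.26
d²(Q, Station 4) = 73.96 + 42.25 = 116.21
d²(Q, Station 5) = 237.16 + 216.09 = 453.25
d²(Q, Station 6) = 110.25 + 0.04 = 110.29
Sorted ascending: Station 2, Station 6, Station 4, … — the second-nearest is Station 6.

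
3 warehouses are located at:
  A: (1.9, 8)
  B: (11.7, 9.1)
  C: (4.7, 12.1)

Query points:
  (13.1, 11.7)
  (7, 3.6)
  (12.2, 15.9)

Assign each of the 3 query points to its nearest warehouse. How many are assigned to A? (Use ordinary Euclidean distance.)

1

(13.1, 11.7) — d² to each: A:139.13, B:8.72, C:70.72 → nearest is B
(7, 3.6) — d² to each: A:45.37, B:52.34, C:77.54 → nearest is A
(12.2, 15.9) — d² to each: A:168.5, B:46.49, C:70.69 → nearest is B
1 of the 3 points has A as nearest.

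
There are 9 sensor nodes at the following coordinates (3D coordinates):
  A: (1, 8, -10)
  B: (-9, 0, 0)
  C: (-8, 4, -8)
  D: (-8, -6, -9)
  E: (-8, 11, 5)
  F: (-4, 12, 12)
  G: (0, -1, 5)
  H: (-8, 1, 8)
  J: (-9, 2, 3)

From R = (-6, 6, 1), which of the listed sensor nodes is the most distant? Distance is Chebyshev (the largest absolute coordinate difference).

D

d(R,A) = max(7, 2, 11) = 11
d(R,B) = max(3, 6, 1) = 6
d(R,C) = max(2, 2, 9) = 9
d(R,D) = max(2, 12, 10) = 12
d(R,E) = max(2, 5, 4) = 5
d(R,F) = max(2, 6, 11) = 11
d(R,G) = max(6, 7, 4) = 7
d(R,H) = max(2, 5, 7) = 7
d(R,J) = max(3, 4, 2) = 4
The largest is to D.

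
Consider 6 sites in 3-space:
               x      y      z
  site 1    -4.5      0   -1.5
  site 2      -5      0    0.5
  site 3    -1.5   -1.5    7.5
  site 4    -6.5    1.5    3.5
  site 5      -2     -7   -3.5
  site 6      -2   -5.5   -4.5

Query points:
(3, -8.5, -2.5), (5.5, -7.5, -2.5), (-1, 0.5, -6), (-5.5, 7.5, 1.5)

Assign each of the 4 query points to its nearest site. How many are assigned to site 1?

1

(3, -8.5, -2.5) — d² to each: site 1:129.5, site 2:145.25, site 3:169.25, site 4:226.25, site 5:28.25, site 6:38 → nearest is site 5
(5.5, -7.5, -2.5) — d² to each: site 1:157.25, site 2:175.5, site 3:185, site 4:261, site 5:57.5, site 6:64.25 → nearest is site 5
(-1, 0.5, -6) — d² to each: site 1:32.75, site 2:58.5, site 3:186.5, site 4:121.5, site 5:63.5, site 6:39.25 → nearest is site 1
(-5.5, 7.5, 1.5) — d² to each: site 1:66.25, site 2:57.5, site 3:133, site 4:41, site 5:247.5, site 6:217.25 → nearest is site 4
1 of the 4 points has site 1 as nearest.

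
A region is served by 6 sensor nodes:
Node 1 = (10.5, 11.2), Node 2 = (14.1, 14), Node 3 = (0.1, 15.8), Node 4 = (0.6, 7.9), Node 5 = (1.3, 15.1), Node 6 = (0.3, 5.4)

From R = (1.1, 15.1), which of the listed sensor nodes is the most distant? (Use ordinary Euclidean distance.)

Since √ is increasing, it suffices to compare squared distances:
d²(R, Node 1) = 88.36 + 15.21 = 103.57
d²(R, Node 2) = 169 + 1.21 = 170.21
d²(R, Node 3) = 1 + 0.49 = 1.49
d²(R, Node 4) = 0.25 + 51.84 = 52.09
d²(R, Node 5) = 0.04 + 0 = 0.04
d²(R, Node 6) = 0.64 + 94.09 = 94.73
The largest is to Node 2.

Node 2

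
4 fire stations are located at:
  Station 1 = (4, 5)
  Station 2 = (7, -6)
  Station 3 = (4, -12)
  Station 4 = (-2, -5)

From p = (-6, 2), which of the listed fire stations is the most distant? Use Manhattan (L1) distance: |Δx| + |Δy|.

Station 3

d(p, Station 1) = |-6−4| + |2−5| = 10 + 3 = 13
d(p, Station 2) = |-6−7| + |2−(-6)| = 13 + 8 = 21
d(p, Station 3) = |-6−4| + |2−(-12)| = 10 + 14 = 24
d(p, Station 4) = |-6−(-2)| + |2−(-5)| = 4 + 7 = 11
The largest is to Station 3.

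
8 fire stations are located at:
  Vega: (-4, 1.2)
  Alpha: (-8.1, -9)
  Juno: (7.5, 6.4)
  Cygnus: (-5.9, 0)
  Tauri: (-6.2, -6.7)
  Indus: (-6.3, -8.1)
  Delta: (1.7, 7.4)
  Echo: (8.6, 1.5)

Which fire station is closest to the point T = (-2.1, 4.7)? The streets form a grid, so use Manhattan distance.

Vega

d(T, Vega) = |-2.1−(-4)| + |4.7−1.2| = 1.9 + 3.5 = 5.4
d(T, Alpha) = |-2.1−(-8.1)| + |4.7−(-9)| = 6 + 13.7 = 19.7
d(T, Juno) = |-2.1−7.5| + |4.7−6.4| = 9.6 + 1.7 = 11.3
d(T, Cygnus) = |-2.1−(-5.9)| + |4.7−0| = 3.8 + 4.7 = 8.5
d(T, Tauri) = |-2.1−(-6.2)| + |4.7−(-6.7)| = 4.1 + 11.4 = 15.5
d(T, Indus) = |-2.1−(-6.3)| + |4.7−(-8.1)| = 4.2 + 12.8 = 17
d(T, Delta) = |-2.1−1.7| + |4.7−7.4| = 3.8 + 2.7 = 6.5
d(T, Echo) = |-2.1−8.6| + |4.7−1.5| = 10.7 + 3.2 = 13.9
Vega is nearest.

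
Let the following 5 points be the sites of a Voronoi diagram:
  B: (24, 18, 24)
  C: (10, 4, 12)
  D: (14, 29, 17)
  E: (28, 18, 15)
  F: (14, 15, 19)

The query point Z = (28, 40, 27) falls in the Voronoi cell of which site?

Squared Euclidean distances:
|ZB|² = 16 + 484 + 9 = 509
|ZC|² = 324 + 1296 + 225 = 1845
|ZD|² = 196 + 121 + 100 = 417
|ZE|² = 0 + 484 + 144 = 628
|ZF|² = 196 + 625 + 64 = 885
Minimum is at D.

D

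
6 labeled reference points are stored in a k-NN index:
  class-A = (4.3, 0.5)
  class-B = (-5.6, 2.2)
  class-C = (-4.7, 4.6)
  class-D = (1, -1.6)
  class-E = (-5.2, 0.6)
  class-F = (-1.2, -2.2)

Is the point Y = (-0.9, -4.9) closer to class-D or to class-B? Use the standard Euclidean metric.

Compare squared distances:
d²(Y, class-D) = (-0.9−1)² + (-4.9−(-1.6))² = 3.61 + 10.89 = 14.5
d²(Y, class-B) = (-0.9−(-5.6))² + (-4.9−2.2)² = 22.09 + 50.41 = 72.5
14.5 < 72.5, so class-D is closer.

class-D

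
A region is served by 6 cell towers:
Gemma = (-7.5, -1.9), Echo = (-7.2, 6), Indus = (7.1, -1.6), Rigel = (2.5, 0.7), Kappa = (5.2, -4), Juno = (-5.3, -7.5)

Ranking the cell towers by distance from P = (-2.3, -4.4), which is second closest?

Squared Euclidean distances:
d²(P, Gemma) = (-2.3−(-7.5))² + (-4.4−(-1.9))² = 27.04 + 6.25 = 33.29
d²(P, Echo) = (-2.3−(-7.2))² + (-4.4−6)² = 24.01 + 108.16 = 132.17
d²(P, Indus) = (-2.3−7.1)² + (-4.4−(-1.6))² = 88.36 + 7.84 = 96.2
d²(P, Rigel) = (-2.3−2.5)² + (-4.4−0.7)² = 23.04 + 26.01 = 49.05
d²(P, Kappa) = (-2.3−5.2)² + (-4.4−(-4))² = 56.25 + 0.16 = 56.41
d²(P, Juno) = (-2.3−(-5.3))² + (-4.4−(-7.5))² = 9 + 9.61 = 18.61
Sorted ascending: Juno, Gemma, Rigel, … — the second-nearest is Gemma.

Gemma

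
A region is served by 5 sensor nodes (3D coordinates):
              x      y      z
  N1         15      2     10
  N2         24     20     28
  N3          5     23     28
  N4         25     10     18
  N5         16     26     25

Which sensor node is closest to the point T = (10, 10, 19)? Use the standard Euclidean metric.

N1

Compare squared distances (the ordering matches that of the actual distances):
|TN1|² = (10−15)² + (10−2)² + (19−10)² = 25 + 64 + 81 = 170
|TN2|² = (10−24)² + (10−20)² + (19−28)² = 196 + 100 + 81 = 377
|TN3|² = (10−5)² + (10−23)² + (19−28)² = 25 + 169 + 81 = 275
|TN4|² = (10−25)² + (10−10)² + (19−18)² = 225 + 0 + 1 = 226
|TN5|² = (10−16)² + (10−26)² + (19−25)² = 36 + 256 + 36 = 328
The smallest is to N1, so T lies in the Voronoi region of N1.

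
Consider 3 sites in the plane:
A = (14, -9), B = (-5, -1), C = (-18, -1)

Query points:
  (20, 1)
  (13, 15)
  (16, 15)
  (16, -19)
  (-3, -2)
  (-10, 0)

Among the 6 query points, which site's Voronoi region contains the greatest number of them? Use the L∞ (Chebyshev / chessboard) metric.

(20, 1) — d to each: A:10, B:25, C:38 → nearest is A
(13, 15) — d to each: A:24, B:18, C:31 → nearest is B
(16, 15) — d to each: A:24, B:21, C:34 → nearest is B
(16, -19) — d to each: A:10, B:21, C:34 → nearest is A
(-3, -2) — d to each: A:17, B:2, C:15 → nearest is B
(-10, 0) — d to each: A:24, B:5, C:8 → nearest is B
Tally — A:2, B:4. B captures the most (4).

B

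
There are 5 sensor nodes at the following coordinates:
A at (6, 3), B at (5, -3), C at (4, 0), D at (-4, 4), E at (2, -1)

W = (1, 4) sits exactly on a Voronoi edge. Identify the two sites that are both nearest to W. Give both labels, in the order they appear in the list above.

C and D

Squared distances from W to each site:
|WA|² = 25 + 1 = 26
|WB|² = 16 + 49 = 65
|WC|² = 9 + 16 = 25
|WD|² = 25 + 0 = 25
|WE|² = 1 + 25 = 26
W is equidistant from C and D (both at squared distance 25), and every other site is strictly farther — so W lies on the C–D Voronoi edge.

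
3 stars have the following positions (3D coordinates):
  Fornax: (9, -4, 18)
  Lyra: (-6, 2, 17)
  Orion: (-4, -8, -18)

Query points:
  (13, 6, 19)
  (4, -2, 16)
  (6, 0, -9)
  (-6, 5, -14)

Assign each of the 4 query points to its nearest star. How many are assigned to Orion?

2

(13, 6, 19) — d² to each: Fornax:117, Lyra:381, Orion:1854 → nearest is Fornax
(4, -2, 16) — d² to each: Fornax:33, Lyra:117, Orion:1256 → nearest is Fornax
(6, 0, -9) — d² to each: Fornax:754, Lyra:824, Orion:245 → nearest is Orion
(-6, 5, -14) — d² to each: Fornax:1330, Lyra:970, Orion:189 → nearest is Orion
2 of the 4 points have Orion as nearest.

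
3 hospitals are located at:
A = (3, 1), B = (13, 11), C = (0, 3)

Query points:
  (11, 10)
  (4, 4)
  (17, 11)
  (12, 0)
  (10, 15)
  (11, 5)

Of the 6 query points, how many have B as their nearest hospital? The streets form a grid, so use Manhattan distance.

(11, 10) — d to each: A:17, B:3, C:18 → nearest is B
(4, 4) — d to each: A:4, B:16, C:5 → nearest is A
(17, 11) — d to each: A:24, B:4, C:25 → nearest is B
(12, 0) — d to each: A:10, B:12, C:15 → nearest is A
(10, 15) — d to each: A:21, B:7, C:22 → nearest is B
(11, 5) — d to each: A:12, B:8, C:13 → nearest is B
4 of the 6 points have B as nearest.

4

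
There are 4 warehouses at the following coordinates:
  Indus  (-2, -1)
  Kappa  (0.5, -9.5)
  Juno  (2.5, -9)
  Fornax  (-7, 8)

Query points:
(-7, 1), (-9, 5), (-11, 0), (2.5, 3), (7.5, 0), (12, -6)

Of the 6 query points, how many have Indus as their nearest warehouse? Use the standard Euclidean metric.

(-7, 1) — d² to each: Indus:29, Kappa:166.5, Juno:190.25, Fornax:49 → nearest is Indus
(-9, 5) — d² to each: Indus:85, Kappa:300.5, Juno:328.25, Fornax:13 → nearest is Fornax
(-11, 0) — d² to each: Indus:82, Kappa:222.5, Juno:263.25, Fornax:80 → nearest is Fornax
(2.5, 3) — d² to each: Indus:36.25, Kappa:160.25, Juno:144, Fornax:115.25 → nearest is Indus
(7.5, 0) — d² to each: Indus:91.25, Kappa:139.25, Juno:106, Fornax:274.25 → nearest is Indus
(12, -6) — d² to each: Indus:221, Kappa:144.5, Juno:99.25, Fornax:557 → nearest is Juno
3 of the 6 points have Indus as nearest.

3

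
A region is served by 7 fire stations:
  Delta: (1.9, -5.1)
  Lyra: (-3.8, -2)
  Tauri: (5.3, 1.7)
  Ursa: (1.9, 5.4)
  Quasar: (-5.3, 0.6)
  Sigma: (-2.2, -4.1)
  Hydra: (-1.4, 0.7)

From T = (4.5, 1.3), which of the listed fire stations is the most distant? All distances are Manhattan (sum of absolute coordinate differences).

Sigma

d(T, Delta) = 2.6 + 6.4 = 9
d(T, Lyra) = 8.3 + 3.3 = 11.6
d(T, Tauri) = 0.8 + 0.4 = 1.2
d(T, Ursa) = 2.6 + 4.1 = 6.7
d(T, Quasar) = 9.8 + 0.7 = 10.5
d(T, Sigma) = 6.7 + 5.4 = 12.1
d(T, Hydra) = 5.9 + 0.6 = 6.5
The largest is to Sigma.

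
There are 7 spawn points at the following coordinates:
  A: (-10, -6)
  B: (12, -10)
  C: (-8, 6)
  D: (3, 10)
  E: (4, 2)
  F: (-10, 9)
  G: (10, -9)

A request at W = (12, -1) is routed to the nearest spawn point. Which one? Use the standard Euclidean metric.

Since √ is increasing, it suffices to compare squared distances:
|WA|² = 484 + 25 = 509
|WB|² = 0 + 81 = 81
|WC|² = 400 + 49 = 449
|WD|² = 81 + 121 = 202
|WE|² = 64 + 9 = 73
|WF|² = 484 + 100 = 584
|WG|² = 4 + 64 = 68
The smallest is to G, so W lies in the Voronoi region of G.

G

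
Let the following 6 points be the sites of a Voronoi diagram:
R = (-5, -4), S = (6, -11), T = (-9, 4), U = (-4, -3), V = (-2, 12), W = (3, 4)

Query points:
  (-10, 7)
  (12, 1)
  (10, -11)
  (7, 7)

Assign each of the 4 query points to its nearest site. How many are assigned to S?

(-10, 7) — d² to each: R:146, S:580, T:10, U:136, V:89, W:178 → nearest is T
(12, 1) — d² to each: R:314, S:180, T:450, U:272, V:317, W:90 → nearest is W
(10, -11) — d² to each: R:274, S:16, T:586, U:260, V:673, W:274 → nearest is S
(7, 7) — d² to each: R:265, S:325, T:265, U:221, V:106, W:25 → nearest is W
1 of the 4 points has S as nearest.

1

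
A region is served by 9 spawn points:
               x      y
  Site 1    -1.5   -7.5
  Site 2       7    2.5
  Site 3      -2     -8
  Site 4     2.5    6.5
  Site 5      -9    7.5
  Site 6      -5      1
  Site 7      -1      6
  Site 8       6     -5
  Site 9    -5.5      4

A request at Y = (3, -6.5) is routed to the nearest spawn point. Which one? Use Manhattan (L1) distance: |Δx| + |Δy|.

d(Y, Site 1) = 4.5 + 1 = 5.5
d(Y, Site 2) = 4 + 9 = 13
d(Y, Site 3) = 5 + 1.5 = 6.5
d(Y, Site 4) = 0.5 + 13 = 13.5
d(Y, Site 5) = 12 + 14 = 26
d(Y, Site 6) = 8 + 7.5 = 15.5
d(Y, Site 7) = 4 + 12.5 = 16.5
d(Y, Site 8) = 3 + 1.5 = 4.5
d(Y, Site 9) = 8.5 + 10.5 = 19
Minimum is at Site 8.

Site 8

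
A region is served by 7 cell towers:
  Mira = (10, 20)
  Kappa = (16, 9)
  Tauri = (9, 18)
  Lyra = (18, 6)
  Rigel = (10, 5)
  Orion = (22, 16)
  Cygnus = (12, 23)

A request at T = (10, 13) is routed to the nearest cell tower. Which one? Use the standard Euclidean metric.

Squared Euclidean distances:
d²(T, Mira) = (10−10)² + (13−20)² = 0 + 49 = 49
d²(T, Kappa) = (10−16)² + (13−9)² = 36 + 16 = 52
d²(T, Tauri) = (10−9)² + (13−18)² = 1 + 25 = 26
d²(T, Lyra) = (10−18)² + (13−6)² = 64 + 49 = 113
d²(T, Rigel) = (10−10)² + (13−5)² = 0 + 64 = 64
d²(T, Orion) = (10−22)² + (13−16)² = 144 + 9 = 153
d²(T, Cygnus) = (10−12)² + (13−23)² = 4 + 100 = 104
The smallest is to Tauri, so T lies in the Voronoi region of Tauri.

Tauri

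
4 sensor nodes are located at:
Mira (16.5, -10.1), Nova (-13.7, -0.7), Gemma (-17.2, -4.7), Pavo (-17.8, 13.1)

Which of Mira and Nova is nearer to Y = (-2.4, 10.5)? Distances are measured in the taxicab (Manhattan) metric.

d(Y, Mira) = |-2.4−16.5| + |10.5−(-10.1)| = 18.9 + 20.6 = 39.5
d(Y, Nova) = |-2.4−(-13.7)| + |10.5−(-0.7)| = 11.3 + 11.2 = 22.5
39.5 > 22.5, so Nova is closer.

Nova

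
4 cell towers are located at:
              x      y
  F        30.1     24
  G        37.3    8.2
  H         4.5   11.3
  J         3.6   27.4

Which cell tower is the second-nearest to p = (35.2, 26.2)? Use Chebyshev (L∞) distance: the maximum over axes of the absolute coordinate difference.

d(p,F) = max(5.1, 2.2) = 5.1
d(p,G) = max(2.1, 18) = 18
d(p,H) = max(30.7, 14.9) = 30.7
d(p,J) = max(31.6, 1.2) = 31.6
Sorted ascending: F, G, H, … — the second-nearest is G.

G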